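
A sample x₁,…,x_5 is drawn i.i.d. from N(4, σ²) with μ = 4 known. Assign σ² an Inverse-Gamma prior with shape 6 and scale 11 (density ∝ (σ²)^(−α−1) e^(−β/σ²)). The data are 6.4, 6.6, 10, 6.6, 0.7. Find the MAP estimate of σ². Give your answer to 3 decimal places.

Sum of squared deviations about the known mean: SS = (6.4−4)² + (6.6−4)² + (10−4)² + (6.6−4)² + (0.7−4)² = 66.17.
The Normal likelihood contributes (σ²)^(−n/2) exp(−SS/(2σ²)), so the posterior is Inverse-Gamma(α + n/2, β + SS/2) = Inverse-Gamma(8.5, 44.085).
The mode of Inverse-Gamma(a, b) is b/(a+1) = 44.085/9.5 ≈ 4.641.

σ̂²_MAP = 4.641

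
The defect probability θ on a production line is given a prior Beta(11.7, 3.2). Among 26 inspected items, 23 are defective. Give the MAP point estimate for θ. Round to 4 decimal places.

Prior: Beta(11.7, 3.2).
Data: 23 successes in 26 trials. The binomial likelihood contributes θ^23(1−θ)^3, so the posterior is Beta(11.7+23, 3.2+3) = Beta(34.7, 6.2).
For Beta(a, b) with a, b > 1 the mode is (a−1)/(a+b−2) = 33.7/38.9 ≈ 0.8663.

θ̂_MAP = 0.8663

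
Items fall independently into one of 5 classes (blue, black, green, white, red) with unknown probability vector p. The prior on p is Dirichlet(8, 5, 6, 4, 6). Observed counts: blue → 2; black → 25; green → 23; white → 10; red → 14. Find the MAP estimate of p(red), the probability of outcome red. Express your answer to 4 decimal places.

MAP estimate of p(red) = 0.1939

The posterior is Dirichlet(αᵢ + nᵢ) = Dirichlet(10, 30, 29, 14, 20).
For a Dirichlet(a₁,…,a_K) with all aᵢ > 1, the mode has j-th component (aⱼ − 1)/(Σaᵢ − K).
Here Σaᵢ = 103 and K = 5, so p(red) = (20 − 1)/(103 − 5) = 19/98 ≈ 0.1939.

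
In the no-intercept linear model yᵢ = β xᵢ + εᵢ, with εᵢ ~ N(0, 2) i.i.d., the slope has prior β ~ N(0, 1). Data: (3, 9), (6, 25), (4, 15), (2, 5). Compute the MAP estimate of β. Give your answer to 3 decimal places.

log p(β | y) = −Σ(yᵢ − βxᵢ)²/(2·2) − β²/(2·1) + const.
Setting the derivative to zero: Σxᵢ(yᵢ − βxᵢ)/2 − β/1 = 0, so β = Σxᵢyᵢ / (Σxᵢ² + σ²/τ²).
Σxᵢyᵢ = 3·9 + 6·25 + 4·15 + 2·5 = 247; Σxᵢ² = 65; σ²/τ² = 2.
β̂_MAP = 247 / (65 + 2) = 247/67 ≈ 3.687.

β̂_MAP = 3.687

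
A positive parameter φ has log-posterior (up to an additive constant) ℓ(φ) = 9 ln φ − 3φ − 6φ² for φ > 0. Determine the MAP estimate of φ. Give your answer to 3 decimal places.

φ̂_MAP = 0.750

ℓ'(φ) = 9/φ − 3 − 12φ. Setting this to zero and multiplying by φ: 12φ² + 3φ − 9 = 0.
φ = (−3 + √(3² + 4·12·9)) / (2·12) = (−3 + √441) / 24 = (−3 + 21)/24 = 3/4.
ℓ''(φ) = −9/φ² − 12 < 0, confirming a maximum.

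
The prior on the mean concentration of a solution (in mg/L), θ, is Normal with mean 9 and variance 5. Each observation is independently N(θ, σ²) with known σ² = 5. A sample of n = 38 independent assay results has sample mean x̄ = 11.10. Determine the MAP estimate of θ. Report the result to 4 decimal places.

θ̂_MAP = 11.0462

n = 38, x̄ = 11.10.
For a Normal prior and Normal likelihood with known variance, the posterior is Normal; its mode equals its mean, the precision-weighted average.
Prior precision 1/σ₀² = 1/5 = 0.2; data precision n/σ² = 38/5 = 7.6.
θ̂ = (0.2·9 + 7.6·11.1) / (0.2 + 7.6) = 86.16/7.8 = 718/65 ≈ 11.0462.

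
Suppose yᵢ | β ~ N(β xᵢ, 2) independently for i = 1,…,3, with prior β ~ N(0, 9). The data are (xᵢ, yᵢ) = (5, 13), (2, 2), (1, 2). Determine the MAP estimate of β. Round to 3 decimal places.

log p(β | y) = −Σ(yᵢ − βxᵢ)²/(2·2) − β²/(2·9) + const.
Setting the derivative to zero: Σxᵢ(yᵢ − βxᵢ)/2 − β/9 = 0, so β = Σxᵢyᵢ / (Σxᵢ² + σ²/τ²).
Σxᵢyᵢ = 5·13 + 2·2 + 1·2 = 71; Σxᵢ² = 30; σ²/τ² = 2/9.
β̂_MAP = 71 / (30 + 2/9) = 71/(272/9) = 639/272 ≈ 2.349.

β̂_MAP = 2.349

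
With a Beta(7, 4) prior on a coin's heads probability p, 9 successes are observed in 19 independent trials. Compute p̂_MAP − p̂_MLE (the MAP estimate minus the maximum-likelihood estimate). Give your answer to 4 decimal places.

MAP − MLE = 0.0620

Posterior is Beta(16, 14); MAP = (16−1)/(30−2) = 15/28 ≈ 0.53571.
MLE ignores the prior: p̂_MLE = k/n = 9/19 ≈ 0.47368.
Difference = 15/28 − 9/19 = 33/532 ≈ 0.0620.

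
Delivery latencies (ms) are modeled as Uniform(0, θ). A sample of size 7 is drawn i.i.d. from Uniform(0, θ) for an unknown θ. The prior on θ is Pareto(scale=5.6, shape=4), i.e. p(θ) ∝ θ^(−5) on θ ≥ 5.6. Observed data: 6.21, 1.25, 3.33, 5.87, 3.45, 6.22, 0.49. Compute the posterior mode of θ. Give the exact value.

θ̂_MAP = 6.22

The Uniform(0, θ) likelihood is θ^(−n) for θ ≥ max(xᵢ), zero otherwise. Here max(xᵢ) = 6.22.
Posterior ∝ θ^(−5) · θ^(−7) = θ^(−12) on θ ≥ max(5.6, 6.22) = 6.22.
This density is strictly decreasing in θ, so the posterior mode lies at the lower boundary of the support.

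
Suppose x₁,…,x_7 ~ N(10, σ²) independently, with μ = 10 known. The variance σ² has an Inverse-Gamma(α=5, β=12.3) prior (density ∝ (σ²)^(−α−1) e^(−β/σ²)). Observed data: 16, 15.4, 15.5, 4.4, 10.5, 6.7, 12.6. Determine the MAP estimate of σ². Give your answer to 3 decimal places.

σ̂²_MAP = 8.909

Sum of squared deviations about the known mean: SS = (16−10)² + (15.4−10)² + (15.5−10)² + (4.4−10)² + (10.5−10)² + (6.7−10)² + (12.6−10)² = 144.67.
The Normal likelihood contributes (σ²)^(−n/2) exp(−SS/(2σ²)), so the posterior is Inverse-Gamma(α + n/2, β + SS/2) = Inverse-Gamma(8.5, 84.635).
The mode of Inverse-Gamma(a, b) is b/(a+1) = 84.635/9.5 ≈ 8.909.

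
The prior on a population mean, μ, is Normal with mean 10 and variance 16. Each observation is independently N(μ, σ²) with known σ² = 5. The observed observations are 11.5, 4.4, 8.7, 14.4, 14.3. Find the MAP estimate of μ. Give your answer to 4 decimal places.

μ̂_MAP = 10.6212

n = 5; x̄ = (11.5 + 4.4 + 8.7 + 14.4 + 14.3)/5 = 53.3/5 = 10.66.
For a Normal prior and Normal likelihood with known variance, the posterior is Normal; its mode equals its mean, the precision-weighted average.
Prior precision 1/σ₀² = 1/16 = 0.0625; data precision n/σ² = 5/5 = 1.
μ̂ = (0.0625·10 + 1·10.66) / (0.0625 + 1) = 11.285/1.0625 = 4514/425 ≈ 10.6212.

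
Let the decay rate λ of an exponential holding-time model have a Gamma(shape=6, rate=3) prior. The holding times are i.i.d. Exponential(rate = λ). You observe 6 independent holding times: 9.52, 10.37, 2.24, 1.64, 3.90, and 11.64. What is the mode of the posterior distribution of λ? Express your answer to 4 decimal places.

λ̂_MAP = 0.2600

The Exponential(rate=λ) likelihood is ∝ λ^n e^(−λΣtᵢ). Here n = 6 and Σtᵢ = 9.52 + 10.37 + 2.24 + 1.64 + 3.90 + 11.64 = 39.31.
Posterior ∝ λ^5e^(−3λ) · λ^6e^(−39.31λ) = λ^11e^(−42.31λ), i.e. Gamma(12, 42.31).
Mode = (a−1)/b = 11/42.31 ≈ 0.2600.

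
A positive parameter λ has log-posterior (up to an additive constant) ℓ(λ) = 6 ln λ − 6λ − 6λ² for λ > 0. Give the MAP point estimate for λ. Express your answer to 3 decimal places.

ℓ'(λ) = 6/λ − 6 − 12λ. Setting this to zero and multiplying by λ: 12λ² + 6λ − 6 = 0.
λ = (−6 + √(6² + 4·12·6)) / (2·12) = (−6 + √324) / 24 = (−6 + 18)/24 = 1/2.
ℓ''(λ) = −6/λ² − 12 < 0, confirming a maximum.

λ̂_MAP = 0.500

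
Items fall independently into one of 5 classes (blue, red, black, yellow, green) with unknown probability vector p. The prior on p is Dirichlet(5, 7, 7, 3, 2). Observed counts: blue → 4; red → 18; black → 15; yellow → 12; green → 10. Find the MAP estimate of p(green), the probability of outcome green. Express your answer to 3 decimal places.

MAP estimate of p(green) = 0.141

The posterior is Dirichlet(αᵢ + nᵢ) = Dirichlet(9, 25, 22, 15, 12).
For a Dirichlet(a₁,…,a_K) with all aᵢ > 1, the mode has j-th component (aⱼ − 1)/(Σaᵢ − K).
Here Σaᵢ = 83 and K = 5, so p(green) = (12 − 1)/(83 − 5) = 11/78 ≈ 0.141.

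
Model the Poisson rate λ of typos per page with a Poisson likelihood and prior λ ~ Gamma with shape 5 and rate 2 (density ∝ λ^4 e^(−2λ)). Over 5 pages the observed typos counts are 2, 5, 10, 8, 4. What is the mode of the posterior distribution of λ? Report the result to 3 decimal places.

λ̂_MAP = 4.714

Σxᵢ = 2+5+10+8+4 = 29, with n = 5.
Posterior ∝ λ^4e^(−2λ) · λ^29e^(−5λ) = λ^33e^(−7λ), i.e. Gamma(shape=34, rate=7).
The mode of a Gamma(a, b) with a ≥ 1 (shape–rate) is (a−1)/b = 33/7 ≈ 4.714.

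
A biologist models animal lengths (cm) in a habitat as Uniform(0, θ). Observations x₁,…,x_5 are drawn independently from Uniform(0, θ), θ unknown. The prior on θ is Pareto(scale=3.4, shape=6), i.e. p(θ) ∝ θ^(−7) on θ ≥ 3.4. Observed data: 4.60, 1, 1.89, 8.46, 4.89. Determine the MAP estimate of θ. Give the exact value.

The Uniform(0, θ) likelihood is θ^(−n) for θ ≥ max(xᵢ), zero otherwise. Here max(xᵢ) = 8.46.
Posterior ∝ θ^(−7) · θ^(−5) = θ^(−12) on θ ≥ max(3.4, 8.46) = 8.46.
This density is strictly decreasing in θ, so the posterior mode lies at the lower boundary of the support.

θ̂_MAP = 8.46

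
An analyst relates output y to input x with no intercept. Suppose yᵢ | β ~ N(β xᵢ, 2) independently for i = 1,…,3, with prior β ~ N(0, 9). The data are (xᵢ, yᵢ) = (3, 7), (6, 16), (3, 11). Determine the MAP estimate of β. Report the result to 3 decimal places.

log p(β | y) = −Σ(yᵢ − βxᵢ)²/(2·2) − β²/(2·9) + const.
Setting the derivative to zero: Σxᵢ(yᵢ − βxᵢ)/2 − β/9 = 0, so β = Σxᵢyᵢ / (Σxᵢ² + σ²/τ²).
Σxᵢyᵢ = 3·7 + 6·16 + 3·11 = 150; Σxᵢ² = 54; σ²/τ² = 2/9.
β̂_MAP = 150 / (54 + 2/9) = 150/(488/9) = 675/244 ≈ 2.766.

β̂_MAP = 2.766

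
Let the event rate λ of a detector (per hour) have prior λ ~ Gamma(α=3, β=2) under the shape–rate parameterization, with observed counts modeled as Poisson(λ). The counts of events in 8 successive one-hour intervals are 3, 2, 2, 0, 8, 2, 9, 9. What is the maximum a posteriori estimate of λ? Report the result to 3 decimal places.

Σxᵢ = 3+2+2+0+8+2+9+9 = 35, with n = 8.
Posterior ∝ λ^2e^(−2λ) · λ^35e^(−8λ) = λ^37e^(−10λ), i.e. Gamma(shape=38, rate=10).
The mode of a Gamma(a, b) with a ≥ 1 (shape–rate) is (a−1)/b = 37/10 ≈ 3.700.

λ̂_MAP = 3.700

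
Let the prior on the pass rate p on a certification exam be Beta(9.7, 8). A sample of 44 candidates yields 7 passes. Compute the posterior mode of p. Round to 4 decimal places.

Prior: Beta(9.7, 8).
Data: 7 successes in 44 trials. The binomial likelihood contributes p^7(1−p)^37, so the posterior is Beta(9.7+7, 8+37) = Beta(16.7, 45).
For Beta(a, b) with a, b > 1 the mode is (a−1)/(a+b−2) = 15.7/59.7 ≈ 0.2630.

p̂_MAP = 0.2630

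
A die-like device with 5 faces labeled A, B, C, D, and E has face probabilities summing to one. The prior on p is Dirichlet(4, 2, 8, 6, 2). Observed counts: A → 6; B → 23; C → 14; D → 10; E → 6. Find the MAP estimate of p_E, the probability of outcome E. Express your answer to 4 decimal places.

The posterior is Dirichlet(αᵢ + nᵢ) = Dirichlet(10, 25, 22, 16, 8).
For a Dirichlet(a₁,…,a_K) with all aᵢ > 1, the mode has j-th component (aⱼ − 1)/(Σaᵢ − K).
Here Σaᵢ = 81 and K = 5, so p_E = (8 − 1)/(81 − 5) = 7/76 ≈ 0.0921.

MAP estimate of p_E = 0.0921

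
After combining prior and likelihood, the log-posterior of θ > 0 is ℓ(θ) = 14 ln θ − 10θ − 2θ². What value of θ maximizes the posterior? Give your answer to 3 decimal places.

ℓ'(θ) = 14/θ − 10 − 4θ. Setting this to zero and multiplying by θ: 4θ² + 10θ − 14 = 0.
θ = (−10 + √(10² + 4·4·14)) / (2·4) = (−10 + √324) / 8 = (−10 + 18)/8 = 1.
ℓ''(θ) = −14/θ² − 4 < 0, confirming a maximum.

θ̂_MAP = 1.000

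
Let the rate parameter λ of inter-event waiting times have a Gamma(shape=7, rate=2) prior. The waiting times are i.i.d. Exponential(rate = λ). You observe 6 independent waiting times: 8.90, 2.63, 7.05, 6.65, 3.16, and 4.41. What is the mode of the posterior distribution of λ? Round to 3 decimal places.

λ̂_MAP = 0.345

The Exponential(rate=λ) likelihood is ∝ λ^n e^(−λΣtᵢ). Here n = 6 and Σtᵢ = 8.90 + 2.63 + 7.05 + 6.65 + 3.16 + 4.41 = 32.80.
Posterior ∝ λ^6e^(−2λ) · λ^6e^(−32.80λ) = λ^12e^(−34.80λ), i.e. Gamma(13, 34.80).
Mode = (a−1)/b = 12/34.80 ≈ 0.345.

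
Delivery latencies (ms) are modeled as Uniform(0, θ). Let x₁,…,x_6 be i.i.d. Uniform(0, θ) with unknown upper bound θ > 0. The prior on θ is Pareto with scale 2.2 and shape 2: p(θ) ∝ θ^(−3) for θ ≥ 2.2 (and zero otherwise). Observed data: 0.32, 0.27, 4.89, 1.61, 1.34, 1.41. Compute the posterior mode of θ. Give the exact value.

θ̂_MAP = 4.89

The Uniform(0, θ) likelihood is θ^(−n) for θ ≥ max(xᵢ), zero otherwise. Here max(xᵢ) = 4.89.
Posterior ∝ θ^(−3) · θ^(−6) = θ^(−9) on θ ≥ max(2.2, 4.89) = 4.89.
This density is strictly decreasing in θ, so the posterior mode lies at the lower boundary of the support.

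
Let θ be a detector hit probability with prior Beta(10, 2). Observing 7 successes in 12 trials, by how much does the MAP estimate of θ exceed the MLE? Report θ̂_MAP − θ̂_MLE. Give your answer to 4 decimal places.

MAP − MLE = 0.1439

Posterior is Beta(17, 7); MAP = (17−1)/(24−2) = 16/22 ≈ 0.72727.
MLE ignores the prior: θ̂_MLE = k/n = 7/12 ≈ 0.58333.
Difference = 16/22 − 7/12 = 19/132 ≈ 0.1439.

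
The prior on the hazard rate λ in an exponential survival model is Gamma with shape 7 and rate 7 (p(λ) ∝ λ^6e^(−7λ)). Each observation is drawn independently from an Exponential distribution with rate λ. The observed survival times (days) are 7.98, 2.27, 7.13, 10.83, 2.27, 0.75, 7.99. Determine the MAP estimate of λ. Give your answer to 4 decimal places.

λ̂_MAP = 0.2813

The Exponential(rate=λ) likelihood is ∝ λ^n e^(−λΣtᵢ). Here n = 7 and Σtᵢ = 7.98 + 2.27 + 7.13 + 10.83 + 2.27 + 0.75 + 7.99 = 39.22.
Posterior ∝ λ^6e^(−7λ) · λ^7e^(−39.22λ) = λ^13e^(−46.22λ), i.e. Gamma(14, 46.22).
Mode = (a−1)/b = 13/46.22 ≈ 0.2813.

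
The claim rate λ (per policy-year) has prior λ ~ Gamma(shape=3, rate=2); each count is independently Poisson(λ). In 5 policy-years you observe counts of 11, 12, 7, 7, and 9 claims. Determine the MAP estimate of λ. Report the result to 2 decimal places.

λ̂_MAP = 6.86

Σxᵢ = 11+12+7+7+9 = 46, with n = 5.
Posterior ∝ λ^2e^(−2λ) · λ^46e^(−5λ) = λ^48e^(−7λ), i.e. Gamma(shape=49, rate=7).
The mode of a Gamma(a, b) with a ≥ 1 (shape–rate) is (a−1)/b = 48/7 ≈ 6.86.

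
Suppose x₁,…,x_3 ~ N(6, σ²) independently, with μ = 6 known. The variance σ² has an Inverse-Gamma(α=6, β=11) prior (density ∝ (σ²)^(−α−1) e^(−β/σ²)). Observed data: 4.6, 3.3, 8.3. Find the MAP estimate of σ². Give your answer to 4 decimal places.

σ̂²_MAP = 2.1494

Sum of squared deviations about the known mean: SS = (4.6−6)² + (3.3−6)² + (8.3−6)² = 14.54.
The Normal likelihood contributes (σ²)^(−n/2) exp(−SS/(2σ²)), so the posterior is Inverse-Gamma(α + n/2, β + SS/2) = Inverse-Gamma(7.5, 18.27).
The mode of Inverse-Gamma(a, b) is b/(a+1) = 18.27/8.5 ≈ 2.1494.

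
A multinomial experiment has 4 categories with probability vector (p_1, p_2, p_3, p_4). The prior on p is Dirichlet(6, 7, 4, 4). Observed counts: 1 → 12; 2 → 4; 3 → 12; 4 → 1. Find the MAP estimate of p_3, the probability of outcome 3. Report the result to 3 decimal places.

MAP estimate: 0.326

The posterior is Dirichlet(αᵢ + nᵢ) = Dirichlet(18, 11, 16, 5).
For a Dirichlet(a₁,…,a_K) with all aᵢ > 1, the mode has j-th component (aⱼ − 1)/(Σaᵢ − K).
Here Σaᵢ = 50 and K = 4, so p_3 = (16 − 1)/(50 − 4) = 15/46 ≈ 0.326.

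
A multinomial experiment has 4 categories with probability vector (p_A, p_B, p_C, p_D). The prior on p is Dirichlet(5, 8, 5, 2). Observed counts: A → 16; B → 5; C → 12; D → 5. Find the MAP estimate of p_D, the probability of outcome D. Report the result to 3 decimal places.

The posterior is Dirichlet(αᵢ + nᵢ) = Dirichlet(21, 13, 17, 7).
For a Dirichlet(a₁,…,a_K) with all aᵢ > 1, the mode has j-th component (aⱼ − 1)/(Σaᵢ − K).
Here Σaᵢ = 58 and K = 4, so p_D = (7 − 1)/(58 − 4) = 6/54 ≈ 0.111.

MAP estimate of p_D = 0.111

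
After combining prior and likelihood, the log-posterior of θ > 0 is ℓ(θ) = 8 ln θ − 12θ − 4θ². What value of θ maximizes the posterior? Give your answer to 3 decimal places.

θ̂_MAP = 0.500

ℓ'(θ) = 8/θ − 12 − 8θ. Setting this to zero and multiplying by θ: 8θ² + 12θ − 8 = 0.
θ = (−12 + √(12² + 4·8·8)) / (2·8) = (−12 + √400) / 16 = (−12 + 20)/16 = 1/2.
ℓ''(θ) = −8/θ² − 8 < 0, confirming a maximum.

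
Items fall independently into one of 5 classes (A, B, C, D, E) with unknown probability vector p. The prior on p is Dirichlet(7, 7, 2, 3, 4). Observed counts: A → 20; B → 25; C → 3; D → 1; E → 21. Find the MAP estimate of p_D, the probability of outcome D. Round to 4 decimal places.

The posterior is Dirichlet(αᵢ + nᵢ) = Dirichlet(27, 32, 5, 4, 25).
For a Dirichlet(a₁,…,a_K) with all aᵢ > 1, the mode has j-th component (aⱼ − 1)/(Σaᵢ − K).
Here Σaᵢ = 93 and K = 5, so p_D = (4 − 1)/(93 − 5) = 3/88 ≈ 0.0341.

MAP estimate of p_D = 0.0341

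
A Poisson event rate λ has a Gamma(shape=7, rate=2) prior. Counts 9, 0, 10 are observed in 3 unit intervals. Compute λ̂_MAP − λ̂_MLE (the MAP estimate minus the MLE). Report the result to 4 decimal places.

MAP − MLE = -1.3333

Σxᵢ = 19. Posterior is Gamma(26, 5); MAP = (26−1)/5 = 25/5 ≈ 5.00000.
MLE = x̄ = 19/3 ≈ 6.33333.
Difference = 25/5 − 19/3 = -4/3 ≈ -1.3333.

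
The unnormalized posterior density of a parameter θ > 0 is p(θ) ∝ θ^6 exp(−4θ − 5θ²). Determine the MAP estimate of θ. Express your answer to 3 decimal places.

θ̂_MAP = 0.600

ℓ'(θ) = 6/θ − 4 − 10θ. Setting this to zero and multiplying by θ: 10θ² + 4θ − 6 = 0.
θ = (−4 + √(4² + 4·10·6)) / (2·10) = (−4 + √256) / 20 = (−4 + 16)/20 = 3/5.
ℓ''(θ) = −6/θ² − 10 < 0, confirming a maximum.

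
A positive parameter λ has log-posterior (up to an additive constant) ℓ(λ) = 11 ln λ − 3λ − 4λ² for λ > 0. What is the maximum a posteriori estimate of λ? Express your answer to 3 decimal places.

ℓ'(λ) = 11/λ − 3 − 8λ. Setting this to zero and multiplying by λ: 8λ² + 3λ − 11 = 0.
λ = (−3 + √(3² + 4·8·11)) / (2·8) = (−3 + √361) / 16 = (−3 + 19)/16 = 1.
ℓ''(λ) = −11/λ² − 8 < 0, confirming a maximum.

λ̂_MAP = 1.000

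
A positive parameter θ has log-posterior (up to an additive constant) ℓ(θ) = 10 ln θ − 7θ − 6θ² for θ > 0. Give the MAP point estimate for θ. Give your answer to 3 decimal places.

θ̂_MAP = 0.667

ℓ'(θ) = 10/θ − 7 − 12θ. Setting this to zero and multiplying by θ: 12θ² + 7θ − 10 = 0.
θ = (−7 + √(7² + 4·12·10)) / (2·12) = (−7 + √529) / 24 = (−7 + 23)/24 = 2/3.
ℓ''(θ) = −10/θ² − 12 < 0, confirming a maximum.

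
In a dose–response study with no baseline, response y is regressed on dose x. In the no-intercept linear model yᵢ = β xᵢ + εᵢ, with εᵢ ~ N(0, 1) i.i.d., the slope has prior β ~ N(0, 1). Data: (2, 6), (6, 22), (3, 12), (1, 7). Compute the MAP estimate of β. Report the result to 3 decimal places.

β̂_MAP = 3.667

log p(β | y) = −Σ(yᵢ − βxᵢ)²/(2·1) − β²/(2·1) + const.
Setting the derivative to zero: Σxᵢ(yᵢ − βxᵢ)/1 − β/1 = 0, so β = Σxᵢyᵢ / (Σxᵢ² + σ²/τ²).
Σxᵢyᵢ = 2·6 + 6·22 + 3·12 + 1·7 = 187; Σxᵢ² = 50; σ²/τ² = 1.
β̂_MAP = 187 / (50 + 1) = 187/51 ≈ 3.667.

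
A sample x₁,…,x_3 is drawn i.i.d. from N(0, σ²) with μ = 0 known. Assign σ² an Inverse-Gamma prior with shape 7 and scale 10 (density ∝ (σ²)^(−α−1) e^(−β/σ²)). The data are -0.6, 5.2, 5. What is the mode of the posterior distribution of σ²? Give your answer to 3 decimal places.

σ̂²_MAP = 3.811

Sum of squared deviations about the known mean: SS = (-0.6−0)² + (5.2−0)² + (5−0)² = 52.4.
The Normal likelihood contributes (σ²)^(−n/2) exp(−SS/(2σ²)), so the posterior is Inverse-Gamma(α + n/2, β + SS/2) = Inverse-Gamma(8.5, 36.2).
The mode of Inverse-Gamma(a, b) is b/(a+1) = 36.2/9.5 ≈ 3.811.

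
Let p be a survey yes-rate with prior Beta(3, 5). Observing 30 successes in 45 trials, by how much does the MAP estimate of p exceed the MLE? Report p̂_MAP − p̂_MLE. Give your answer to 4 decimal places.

MAP − MLE = -0.0392

Posterior is Beta(33, 20); MAP = (33−1)/(53−2) = 32/51 ≈ 0.62745.
MLE ignores the prior: p̂_MLE = k/n = 30/45 ≈ 0.66667.
Difference = 32/51 − 30/45 = -2/51 ≈ -0.0392.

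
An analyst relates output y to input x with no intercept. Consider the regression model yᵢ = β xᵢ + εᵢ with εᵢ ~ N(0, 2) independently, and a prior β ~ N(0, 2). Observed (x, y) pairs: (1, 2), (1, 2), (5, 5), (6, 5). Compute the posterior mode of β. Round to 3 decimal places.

β̂_MAP = 0.922

log p(β | y) = −Σ(yᵢ − βxᵢ)²/(2·2) − β²/(2·2) + const.
Setting the derivative to zero: Σxᵢ(yᵢ − βxᵢ)/2 − β/2 = 0, so β = Σxᵢyᵢ / (Σxᵢ² + σ²/τ²).
Σxᵢyᵢ = 1·2 + 1·2 + 5·5 + 6·5 = 59; Σxᵢ² = 63; σ²/τ² = 1.
β̂_MAP = 59 / (63 + 1) = 59/64 ≈ 0.922.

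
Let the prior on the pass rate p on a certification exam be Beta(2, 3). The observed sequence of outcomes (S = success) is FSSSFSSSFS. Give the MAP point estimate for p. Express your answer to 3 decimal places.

p̂_MAP = 0.615

Prior: Beta(2, 3).
Data: 7 successes in 10 trials (from the sequence). The binomial likelihood contributes p^7(1−p)^3, so the posterior is Beta(2+7, 3+3) = Beta(9, 6).
For Beta(a, b) with a, b > 1 the mode is (a−1)/(a+b−2) = 8/13 ≈ 0.615.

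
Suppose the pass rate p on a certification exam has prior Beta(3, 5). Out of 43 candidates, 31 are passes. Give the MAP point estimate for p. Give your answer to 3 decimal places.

p̂_MAP = 0.673

Prior: Beta(3, 5).
Data: 31 successes in 43 trials. The binomial likelihood contributes p^31(1−p)^12, so the posterior is Beta(3+31, 5+12) = Beta(34, 17).
For Beta(a, b) with a, b > 1 the mode is (a−1)/(a+b−2) = 33/49 ≈ 0.673.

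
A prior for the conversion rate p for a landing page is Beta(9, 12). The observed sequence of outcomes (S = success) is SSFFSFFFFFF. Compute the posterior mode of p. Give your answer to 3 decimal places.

p̂_MAP = 0.367

Prior: Beta(9, 12).
Data: 3 successes in 11 trials (from the sequence). The binomial likelihood contributes p^3(1−p)^8, so the posterior is Beta(9+3, 12+8) = Beta(12, 20).
For Beta(a, b) with a, b > 1 the mode is (a−1)/(a+b−2) = 11/30 ≈ 0.367.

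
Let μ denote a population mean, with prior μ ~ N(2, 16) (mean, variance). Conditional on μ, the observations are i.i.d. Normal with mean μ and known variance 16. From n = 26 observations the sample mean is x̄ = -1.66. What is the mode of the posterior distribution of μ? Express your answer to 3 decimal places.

n = 26, x̄ = -1.66.
For a Normal prior and Normal likelihood with known variance, the posterior is Normal; its mode equals its mean, the precision-weighted average.
Prior precision 1/σ₀² = 1/16 = 0.0625; data precision n/σ² = 26/16 = 1.625.
μ̂ = (0.0625·2 + 1.625·(-1.66)) / (0.0625 + 1.625) = (-2.5725)/1.6875 = -343/225 ≈ -1.524.

μ̂_MAP = -1.524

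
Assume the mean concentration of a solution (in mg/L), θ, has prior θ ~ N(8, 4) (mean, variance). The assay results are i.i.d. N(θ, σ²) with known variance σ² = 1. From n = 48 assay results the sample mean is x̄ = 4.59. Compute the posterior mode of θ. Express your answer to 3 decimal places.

n = 48, x̄ = 4.59.
For a Normal prior and Normal likelihood with known variance, the posterior is Normal; its mode equals its mean, the precision-weighted average.
Prior precision 1/σ₀² = 1/4 = 0.25; data precision n/σ² = 48/1 = 48.
θ̂ = (0.25·8 + 48·4.59) / (0.25 + 48) = 222.32/48.25 = 22232/4825 ≈ 4.608.

θ̂_MAP = 4.608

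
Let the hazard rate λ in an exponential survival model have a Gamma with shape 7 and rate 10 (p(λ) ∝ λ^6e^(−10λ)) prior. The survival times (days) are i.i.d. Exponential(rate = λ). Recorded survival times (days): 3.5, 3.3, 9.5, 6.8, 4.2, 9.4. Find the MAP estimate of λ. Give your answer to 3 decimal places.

λ̂_MAP = 0.257

The Exponential(rate=λ) likelihood is ∝ λ^n e^(−λΣtᵢ). Here n = 6 and Σtᵢ = 3.5 + 3.3 + 9.5 + 6.8 + 4.2 + 9.4 = 36.7.
Posterior ∝ λ^6e^(−10λ) · λ^6e^(−36.7λ) = λ^12e^(−46.7λ), i.e. Gamma(13, 46.7).
Mode = (a−1)/b = 12/46.7 ≈ 0.257.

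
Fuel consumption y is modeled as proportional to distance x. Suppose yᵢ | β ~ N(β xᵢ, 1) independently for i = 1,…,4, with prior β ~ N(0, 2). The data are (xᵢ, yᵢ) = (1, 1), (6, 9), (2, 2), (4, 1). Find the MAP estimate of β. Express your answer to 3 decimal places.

β̂_MAP = 1.096

log p(β | y) = −Σ(yᵢ − βxᵢ)²/(2·1) − β²/(2·2) + const.
Setting the derivative to zero: Σxᵢ(yᵢ − βxᵢ)/1 − β/2 = 0, so β = Σxᵢyᵢ / (Σxᵢ² + σ²/τ²).
Σxᵢyᵢ = 1·1 + 6·9 + 2·2 + 4·1 = 63; Σxᵢ² = 57; σ²/τ² = 0.5.
β̂_MAP = 63 / (57 + 0.5) = 63/57.5 ≈ 1.096.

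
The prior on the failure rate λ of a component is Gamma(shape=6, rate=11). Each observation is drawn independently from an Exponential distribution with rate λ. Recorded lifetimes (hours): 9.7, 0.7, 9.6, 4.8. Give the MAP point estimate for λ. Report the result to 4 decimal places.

λ̂_MAP = 0.2514

The Exponential(rate=λ) likelihood is ∝ λ^n e^(−λΣtᵢ). Here n = 4 and Σtᵢ = 9.7 + 0.7 + 9.6 + 4.8 = 24.8.
Posterior ∝ λ^5e^(−11λ) · λ^4e^(−24.8λ) = λ^9e^(−35.8λ), i.e. Gamma(10, 35.8).
Mode = (a−1)/b = 9/35.8 ≈ 0.2514.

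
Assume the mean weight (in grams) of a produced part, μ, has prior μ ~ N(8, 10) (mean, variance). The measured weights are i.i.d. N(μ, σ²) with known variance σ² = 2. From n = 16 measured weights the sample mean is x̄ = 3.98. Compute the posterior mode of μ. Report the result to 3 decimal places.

n = 16, x̄ = 3.98.
For a Normal prior and Normal likelihood with known variance, the posterior is Normal; its mode equals its mean, the precision-weighted average.
Prior precision 1/σ₀² = 1/10 = 0.1; data precision n/σ² = 16/2 = 8.
μ̂ = (0.1·8 + 8·3.98) / (0.1 + 8) = 32.64/8.1 = 544/135 ≈ 4.030.

μ̂_MAP = 4.030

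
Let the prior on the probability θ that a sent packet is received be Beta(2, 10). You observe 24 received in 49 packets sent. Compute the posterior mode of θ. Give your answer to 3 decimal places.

θ̂_MAP = 0.424

Prior: Beta(2, 10).
Data: 24 successes in 49 trials. The binomial likelihood contributes θ^24(1−θ)^25, so the posterior is Beta(2+24, 10+25) = Beta(26, 35).
For Beta(a, b) with a, b > 1 the mode is (a−1)/(a+b−2) = 25/59 ≈ 0.424.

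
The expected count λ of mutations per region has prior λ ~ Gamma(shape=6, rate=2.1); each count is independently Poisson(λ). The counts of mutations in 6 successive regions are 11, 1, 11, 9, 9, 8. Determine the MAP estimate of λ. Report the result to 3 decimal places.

Σxᵢ = 11+1+11+9+9+8 = 49, with n = 6.
Posterior ∝ λ^5e^(−2.1λ) · λ^49e^(−6λ) = λ^54e^(−8.1λ), i.e. Gamma(shape=55, rate=8.1).
The mode of a Gamma(a, b) with a ≥ 1 (shape–rate) is (a−1)/b = 54/8.1 ≈ 6.667.

λ̂_MAP = 6.667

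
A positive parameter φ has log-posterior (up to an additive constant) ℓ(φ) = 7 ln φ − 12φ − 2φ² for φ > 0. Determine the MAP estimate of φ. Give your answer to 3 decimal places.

ℓ'(φ) = 7/φ − 12 − 4φ. Setting this to zero and multiplying by φ: 4φ² + 12φ − 7 = 0.
φ = (−12 + √(12² + 4·4·7)) / (2·4) = (−12 + √256) / 8 = (−12 + 16)/8 = 1/2.
ℓ''(φ) = −7/φ² − 4 < 0, confirming a maximum.

φ̂_MAP = 0.500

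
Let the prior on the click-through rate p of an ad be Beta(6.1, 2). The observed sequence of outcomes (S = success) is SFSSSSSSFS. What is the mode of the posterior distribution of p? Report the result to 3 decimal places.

p̂_MAP = 0.814

Prior: Beta(6.1, 2).
Data: 8 successes in 10 trials (from the sequence). The binomial likelihood contributes p^8(1−p)^2, so the posterior is Beta(6.1+8, 2+2) = Beta(14.1, 4).
For Beta(a, b) with a, b > 1 the mode is (a−1)/(a+b−2) = 13.1/16.1 ≈ 0.814.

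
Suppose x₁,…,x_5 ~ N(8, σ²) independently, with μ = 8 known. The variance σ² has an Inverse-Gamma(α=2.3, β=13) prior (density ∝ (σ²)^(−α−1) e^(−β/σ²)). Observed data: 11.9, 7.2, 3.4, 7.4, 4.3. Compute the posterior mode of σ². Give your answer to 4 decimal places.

σ̂²_MAP = 6.6431

Sum of squared deviations about the known mean: SS = (11.9−8)² + (7.2−8)² + (3.4−8)² + (7.4−8)² + (4.3−8)² = 51.06.
The Normal likelihood contributes (σ²)^(−n/2) exp(−SS/(2σ²)), so the posterior is Inverse-Gamma(α + n/2, β + SS/2) = Inverse-Gamma(4.8, 38.53).
The mode of Inverse-Gamma(a, b) is b/(a+1) = 38.53/5.8 ≈ 6.6431.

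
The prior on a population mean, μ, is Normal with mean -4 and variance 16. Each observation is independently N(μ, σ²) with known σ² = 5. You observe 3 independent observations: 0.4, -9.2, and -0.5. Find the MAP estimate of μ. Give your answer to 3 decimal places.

n = 3; x̄ = (0.4 + (-9.2) + (-0.5))/3 = -9.3/3 = -3.1.
For a Normal prior and Normal likelihood with known variance, the posterior is Normal; its mode equals its mean, the precision-weighted average.
Prior precision 1/σ₀² = 1/16 = 0.0625; data precision n/σ² = 3/5 = 0.6.
μ̂ = (0.0625·(-4) + 0.6·(-3.1)) / (0.0625 + 0.6) = (-2.11)/0.6625 = -844/265 ≈ -3.185.

μ̂_MAP = -3.185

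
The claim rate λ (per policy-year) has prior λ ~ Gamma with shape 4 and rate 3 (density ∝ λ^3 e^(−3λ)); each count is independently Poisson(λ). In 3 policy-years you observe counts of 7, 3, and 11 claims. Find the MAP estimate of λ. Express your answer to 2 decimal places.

λ̂_MAP = 4.00

Σxᵢ = 7+3+11 = 21, with n = 3.
Posterior ∝ λ^3e^(−3λ) · λ^21e^(−3λ) = λ^24e^(−6λ), i.e. Gamma(shape=25, rate=6).
The mode of a Gamma(a, b) with a ≥ 1 (shape–rate) is (a−1)/b = 24/6 ≈ 4.00.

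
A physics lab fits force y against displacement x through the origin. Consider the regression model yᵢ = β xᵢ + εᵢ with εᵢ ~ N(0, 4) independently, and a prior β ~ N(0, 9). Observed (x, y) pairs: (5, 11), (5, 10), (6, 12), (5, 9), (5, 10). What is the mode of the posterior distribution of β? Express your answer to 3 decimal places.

log p(β | y) = −Σ(yᵢ − βxᵢ)²/(2·4) − β²/(2·9) + const.
Setting the derivative to zero: Σxᵢ(yᵢ − βxᵢ)/4 − β/9 = 0, so β = Σxᵢyᵢ / (Σxᵢ² + σ²/τ²).
Σxᵢyᵢ = 5·11 + 5·10 + 6·12 + 5·9 + 5·10 = 272; Σxᵢ² = 136; σ²/τ² = 4/9.
β̂_MAP = 272 / (136 + 4/9) = 272/(1228/9) = 612/307 ≈ 1.993.

β̂_MAP = 1.993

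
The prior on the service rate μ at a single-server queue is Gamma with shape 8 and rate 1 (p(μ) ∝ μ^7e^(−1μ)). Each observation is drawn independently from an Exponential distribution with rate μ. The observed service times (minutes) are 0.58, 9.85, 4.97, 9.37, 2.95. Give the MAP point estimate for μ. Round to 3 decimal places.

The Exponential(rate=μ) likelihood is ∝ μ^n e^(−μΣtᵢ). Here n = 5 and Σtᵢ = 0.58 + 9.85 + 4.97 + 9.37 + 2.95 = 27.72.
Posterior ∝ μ^7e^(−1μ) · μ^5e^(−27.72μ) = μ^12e^(−28.72μ), i.e. Gamma(13, 28.72).
Mode = (a−1)/b = 12/28.72 ≈ 0.418.

μ̂_MAP = 0.418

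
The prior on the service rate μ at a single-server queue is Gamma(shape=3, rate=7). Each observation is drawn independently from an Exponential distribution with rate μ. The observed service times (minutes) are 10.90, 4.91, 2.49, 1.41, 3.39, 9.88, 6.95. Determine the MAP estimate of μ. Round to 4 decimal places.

The Exponential(rate=μ) likelihood is ∝ μ^n e^(−μΣtᵢ). Here n = 7 and Σtᵢ = 10.90 + 4.91 + 2.49 + 1.41 + 3.39 + 9.88 + 6.95 = 39.93.
Posterior ∝ μ^2e^(−7μ) · μ^7e^(−39.93μ) = μ^9e^(−46.93μ), i.e. Gamma(10, 46.93).
Mode = (a−1)/b = 9/46.93 ≈ 0.1918.

μ̂_MAP = 0.1918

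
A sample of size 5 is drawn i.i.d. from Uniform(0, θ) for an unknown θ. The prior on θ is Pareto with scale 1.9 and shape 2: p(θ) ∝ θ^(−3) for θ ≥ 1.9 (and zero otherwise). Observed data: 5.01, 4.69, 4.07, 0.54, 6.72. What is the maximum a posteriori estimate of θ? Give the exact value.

θ̂_MAP = 6.72

The Uniform(0, θ) likelihood is θ^(−n) for θ ≥ max(xᵢ), zero otherwise. Here max(xᵢ) = 6.72.
Posterior ∝ θ^(−3) · θ^(−5) = θ^(−8) on θ ≥ max(1.9, 6.72) = 6.72.
This density is strictly decreasing in θ, so the posterior mode lies at the lower boundary of the support.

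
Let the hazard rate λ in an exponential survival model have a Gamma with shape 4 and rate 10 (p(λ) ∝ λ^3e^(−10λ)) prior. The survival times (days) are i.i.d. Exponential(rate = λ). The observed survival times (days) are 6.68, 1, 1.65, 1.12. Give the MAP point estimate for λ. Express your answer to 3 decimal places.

λ̂_MAP = 0.342

The Exponential(rate=λ) likelihood is ∝ λ^n e^(−λΣtᵢ). Here n = 4 and Σtᵢ = 6.68 + 1 + 1.65 + 1.12 = 10.45.
Posterior ∝ λ^3e^(−10λ) · λ^4e^(−10.45λ) = λ^7e^(−20.45λ), i.e. Gamma(8, 20.45).
Mode = (a−1)/b = 7/20.45 ≈ 0.342.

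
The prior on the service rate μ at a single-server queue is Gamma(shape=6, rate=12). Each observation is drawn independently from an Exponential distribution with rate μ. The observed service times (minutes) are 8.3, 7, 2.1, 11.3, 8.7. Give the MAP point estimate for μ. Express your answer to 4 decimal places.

The Exponential(rate=μ) likelihood is ∝ μ^n e^(−μΣtᵢ). Here n = 5 and Σtᵢ = 8.3 + 7 + 2.1 + 11.3 + 8.7 = 37.4.
Posterior ∝ μ^5e^(−12μ) · μ^5e^(−37.4μ) = μ^10e^(−49.4μ), i.e. Gamma(11, 49.4).
Mode = (a−1)/b = 10/49.4 ≈ 0.2024.

μ̂_MAP = 0.2024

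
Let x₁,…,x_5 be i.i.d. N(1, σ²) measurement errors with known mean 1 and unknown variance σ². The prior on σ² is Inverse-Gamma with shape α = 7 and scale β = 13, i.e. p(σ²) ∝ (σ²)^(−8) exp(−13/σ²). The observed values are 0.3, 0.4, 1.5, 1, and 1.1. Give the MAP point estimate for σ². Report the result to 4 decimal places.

Sum of squared deviations about the known mean: SS = (0.3−1)² + (0.4−1)² + (1.5−1)² + (1−1)² + (1.1−1)² = 1.11.
The Normal likelihood contributes (σ²)^(−n/2) exp(−SS/(2σ²)), so the posterior is Inverse-Gamma(α + n/2, β + SS/2) = Inverse-Gamma(9.5, 13.555).
The mode of Inverse-Gamma(a, b) is b/(a+1) = 13.555/10.5 ≈ 1.2910.

σ̂²_MAP = 1.2910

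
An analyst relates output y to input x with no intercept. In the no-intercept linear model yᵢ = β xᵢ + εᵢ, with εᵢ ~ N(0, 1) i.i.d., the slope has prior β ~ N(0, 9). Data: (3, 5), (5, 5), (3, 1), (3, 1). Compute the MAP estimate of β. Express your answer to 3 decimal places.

log p(β | y) = −Σ(yᵢ − βxᵢ)²/(2·1) − β²/(2·9) + const.
Setting the derivative to zero: Σxᵢ(yᵢ − βxᵢ)/1 − β/9 = 0, so β = Σxᵢyᵢ / (Σxᵢ² + σ²/τ²).
Σxᵢyᵢ = 3·5 + 5·5 + 3·1 + 3·1 = 46; Σxᵢ² = 52; σ²/τ² = 1/9.
β̂_MAP = 46 / (52 + 1/9) = 46/(469/9) = 414/469 ≈ 0.883.

β̂_MAP = 0.883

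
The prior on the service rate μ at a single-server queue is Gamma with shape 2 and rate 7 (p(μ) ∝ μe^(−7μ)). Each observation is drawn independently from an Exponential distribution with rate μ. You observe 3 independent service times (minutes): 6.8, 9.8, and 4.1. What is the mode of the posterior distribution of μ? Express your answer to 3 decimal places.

The Exponential(rate=μ) likelihood is ∝ μ^n e^(−μΣtᵢ). Here n = 3 and Σtᵢ = 6.8 + 9.8 + 4.1 = 20.7.
Posterior ∝ μe^(−7μ) · μ^3e^(−20.7μ) = μ^4e^(−27.7μ), i.e. Gamma(5, 27.7).
Mode = (a−1)/b = 4/27.7 ≈ 0.144.

μ̂_MAP = 0.144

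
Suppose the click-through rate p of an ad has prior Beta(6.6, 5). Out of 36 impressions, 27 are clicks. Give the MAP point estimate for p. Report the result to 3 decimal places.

Prior: Beta(6.6, 5).
Data: 27 successes in 36 trials. The binomial likelihood contributes p^27(1−p)^9, so the posterior is Beta(6.6+27, 5+9) = Beta(33.6, 14).
For Beta(a, b) with a, b > 1 the mode is (a−1)/(a+b−2) = 32.6/45.6 ≈ 0.715.

p̂_MAP = 0.715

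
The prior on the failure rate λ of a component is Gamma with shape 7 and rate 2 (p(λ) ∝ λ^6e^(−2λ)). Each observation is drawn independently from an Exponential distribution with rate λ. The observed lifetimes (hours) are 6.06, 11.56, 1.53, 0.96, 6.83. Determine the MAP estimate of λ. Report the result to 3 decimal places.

λ̂_MAP = 0.380

The Exponential(rate=λ) likelihood is ∝ λ^n e^(−λΣtᵢ). Here n = 5 and Σtᵢ = 6.06 + 11.56 + 1.53 + 0.96 + 6.83 = 26.94.
Posterior ∝ λ^6e^(−2λ) · λ^5e^(−26.94λ) = λ^11e^(−28.94λ), i.e. Gamma(12, 28.94).
Mode = (a−1)/b = 11/28.94 ≈ 0.380.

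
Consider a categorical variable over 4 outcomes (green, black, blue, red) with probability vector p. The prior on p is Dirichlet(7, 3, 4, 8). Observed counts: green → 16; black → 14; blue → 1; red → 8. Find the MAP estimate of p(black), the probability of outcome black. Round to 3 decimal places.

MAP estimate of p(black) = 0.281

The posterior is Dirichlet(αᵢ + nᵢ) = Dirichlet(23, 17, 5, 16).
For a Dirichlet(a₁,…,a_K) with all aᵢ > 1, the mode has j-th component (aⱼ − 1)/(Σaᵢ − K).
Here Σaᵢ = 61 and K = 4, so p(black) = (17 − 1)/(61 − 4) = 16/57 ≈ 0.281.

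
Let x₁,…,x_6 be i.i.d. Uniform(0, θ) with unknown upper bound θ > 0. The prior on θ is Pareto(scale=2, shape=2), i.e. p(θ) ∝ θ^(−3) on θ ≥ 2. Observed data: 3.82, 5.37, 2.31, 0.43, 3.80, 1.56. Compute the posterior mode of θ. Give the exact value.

The Uniform(0, θ) likelihood is θ^(−n) for θ ≥ max(xᵢ), zero otherwise. Here max(xᵢ) = 5.37.
Posterior ∝ θ^(−3) · θ^(−6) = θ^(−9) on θ ≥ max(2, 5.37) = 5.37.
This density is strictly decreasing in θ, so the posterior mode lies at the lower boundary of the support.

θ̂_MAP = 5.37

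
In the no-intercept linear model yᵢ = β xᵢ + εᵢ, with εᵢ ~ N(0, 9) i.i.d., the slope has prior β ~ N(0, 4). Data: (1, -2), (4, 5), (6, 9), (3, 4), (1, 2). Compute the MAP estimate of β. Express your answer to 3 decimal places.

log p(β | y) = −Σ(yᵢ − βxᵢ)²/(2·9) − β²/(2·4) + const.
Setting the derivative to zero: Σxᵢ(yᵢ − βxᵢ)/9 − β/4 = 0, so β = Σxᵢyᵢ / (Σxᵢ² + σ²/τ²).
Σxᵢyᵢ = 1·(-2) + 4·5 + 6·9 + 3·4 + 1·2 = 86; Σxᵢ² = 63; σ²/τ² = 2.25.
β̂_MAP = 86 / (63 + 2.25) = 86/65.25 ≈ 1.318.

β̂_MAP = 1.318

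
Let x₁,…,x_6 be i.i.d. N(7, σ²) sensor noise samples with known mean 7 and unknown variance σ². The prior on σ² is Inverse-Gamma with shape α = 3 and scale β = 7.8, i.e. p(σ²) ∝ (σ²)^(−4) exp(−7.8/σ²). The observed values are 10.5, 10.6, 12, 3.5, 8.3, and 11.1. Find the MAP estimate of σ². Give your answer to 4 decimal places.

σ̂²_MAP = 6.8971

Sum of squared deviations about the known mean: SS = (10.5−7)² + (10.6−7)² + (12−7)² + (3.5−7)² + (8.3−7)² + (11.1−7)² = 80.96.
The Normal likelihood contributes (σ²)^(−n/2) exp(−SS/(2σ²)), so the posterior is Inverse-Gamma(α + n/2, β + SS/2) = Inverse-Gamma(6, 48.28).
The mode of Inverse-Gamma(a, b) is b/(a+1) = 48.28/7 ≈ 6.8971.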